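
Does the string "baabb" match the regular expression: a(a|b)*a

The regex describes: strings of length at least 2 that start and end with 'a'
No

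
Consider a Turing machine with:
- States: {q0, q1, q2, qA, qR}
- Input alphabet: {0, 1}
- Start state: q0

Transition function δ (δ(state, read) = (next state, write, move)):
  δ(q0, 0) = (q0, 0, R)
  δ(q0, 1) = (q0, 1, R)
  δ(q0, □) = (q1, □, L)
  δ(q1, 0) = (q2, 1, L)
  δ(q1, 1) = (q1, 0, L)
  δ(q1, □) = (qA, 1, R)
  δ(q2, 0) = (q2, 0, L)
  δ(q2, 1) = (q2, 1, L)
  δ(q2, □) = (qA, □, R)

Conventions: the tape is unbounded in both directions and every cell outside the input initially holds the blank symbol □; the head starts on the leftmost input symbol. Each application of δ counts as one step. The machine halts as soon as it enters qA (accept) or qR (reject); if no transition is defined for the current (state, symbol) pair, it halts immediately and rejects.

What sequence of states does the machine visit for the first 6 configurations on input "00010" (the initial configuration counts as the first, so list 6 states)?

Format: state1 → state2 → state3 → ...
Step 0: [q0]00010 (head at position 0)
Step 1: δ(q0, 0) = (q0, 0, R)  ⊢  0[q0]0010 (head at position 1)
Step 2: δ(q0, 0) = (q0, 0, R)  ⊢  00[q0]010 (head at position 2)
Step 3: δ(q0, 0) = (q0, 0, R)  ⊢  000[q0]10 (head at position 3)
Step 4: δ(q0, 1) = (q0, 1, R)  ⊢  0001[q0]0 (head at position 4)
Step 5: δ(q0, 0) = (q0, 0, R)  ⊢  00010[q0]□ (head at position 5)
Reading off the states of these 6 configurations: q0 → q0 → q0 → q0 → q0 → q0

Final answer: q0 → q0 → q0 → q0 → q0 → q0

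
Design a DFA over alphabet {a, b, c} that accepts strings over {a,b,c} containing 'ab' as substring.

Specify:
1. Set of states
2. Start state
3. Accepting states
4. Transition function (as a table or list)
One valid DFA (any DFA recognizing the same language is acceptable):
States: {q0, q1, q2}
Start: q0
Accepting: {q2}
Transitions (accepting states marked with *):
State | a | b | c | Accepting
-----------------------------
q0    | q1 | q0 | q0 |  
q1    | q1 | q2 | q0 |  
q2    | q2 | q2 | q2 | *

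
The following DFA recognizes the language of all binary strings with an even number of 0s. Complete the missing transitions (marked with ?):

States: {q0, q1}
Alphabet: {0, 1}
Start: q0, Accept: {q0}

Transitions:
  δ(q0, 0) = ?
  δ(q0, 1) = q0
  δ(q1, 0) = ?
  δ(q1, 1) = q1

What each state remembers (consistent with the given transitions and accept states):
  q0: an even number of 0s has been read so far
  q1: an odd number of 0s has been read so far
Filling in the missing entries:
  δ(q0, 0): in q0 (an even number of 0s has been read so far), after reading 0 we have: an odd number of 0s has been read so far → q1
  δ(q1, 0): in q1 (an odd number of 0s has been read so far), after reading 0 we have: an even number of 0s has been read so far → q0

Final answer: δ(q0, 0) = q1; δ(q1, 0) = q0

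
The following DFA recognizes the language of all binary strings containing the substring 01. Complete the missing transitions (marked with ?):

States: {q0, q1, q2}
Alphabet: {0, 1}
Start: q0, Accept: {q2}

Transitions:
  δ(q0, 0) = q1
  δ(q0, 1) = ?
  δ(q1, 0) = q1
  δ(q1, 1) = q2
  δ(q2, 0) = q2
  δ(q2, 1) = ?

What each state remembers (consistent with the given transitions and accept states):
  q0: 01 not seen yet and the last symbol was not 0
  q1: 01 not seen yet and the last symbol was 0
  q2: the substring 01 has already been seen
Filling in the missing entries:
  δ(q0, 1): in q0 (01 not seen yet and the last symbol was not 0), after reading 1 we have: 01 not seen yet and the last symbol was not 0 → q0
  δ(q2, 1): in q2 (the substring 01 has already been seen), after reading 1 we have: the substring 01 has already been seen → q2

Final answer: δ(q0, 1) = q0; δ(q2, 1) = q2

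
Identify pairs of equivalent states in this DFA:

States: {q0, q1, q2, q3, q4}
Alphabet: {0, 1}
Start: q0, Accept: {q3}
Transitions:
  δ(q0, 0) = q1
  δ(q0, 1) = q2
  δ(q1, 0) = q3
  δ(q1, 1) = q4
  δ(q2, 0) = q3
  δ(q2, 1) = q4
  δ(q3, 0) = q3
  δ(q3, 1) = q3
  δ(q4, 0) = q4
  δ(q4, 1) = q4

Using the table-filling algorithm:
Round 0 – mark pairs where exactly one state is accepting: (q0,q3), (q1,q3), (q2,q3), (q3,q4)
Round 1 – newly marked: (q0,q1) [on 0: q1 vs q3, already marked]; (q0,q2) [on 0: q1 vs q3, already marked]; (q1,q4) [on 0: q3 vs q4, already marked]; (q2,q4) [on 0: q3 vs q4, already marked]
Round 2 – newly marked: (q0,q4) [on 0: q1 vs q4, already marked]
No further pairs can be marked.
(q1, q2) unmarked: δ(q1,0)=q3, δ(q2,0)=q3; δ(q1,1)=q4, δ(q2,1)=q4 → equivalent
Equivalent pairs: (q1, q2)

Final answer: Equivalent pairs: (q1, q2)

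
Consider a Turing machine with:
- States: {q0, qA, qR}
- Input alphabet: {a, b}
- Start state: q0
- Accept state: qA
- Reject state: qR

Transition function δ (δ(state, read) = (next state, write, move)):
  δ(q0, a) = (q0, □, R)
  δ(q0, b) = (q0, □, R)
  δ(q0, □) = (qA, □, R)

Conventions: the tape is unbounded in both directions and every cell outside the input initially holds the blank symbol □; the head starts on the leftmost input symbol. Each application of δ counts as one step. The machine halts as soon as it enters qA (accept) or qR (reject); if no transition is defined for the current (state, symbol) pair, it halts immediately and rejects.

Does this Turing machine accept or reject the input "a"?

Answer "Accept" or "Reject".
Step 0: [q0]a (head at position 0)
Step 1: δ(q0, a) = (q0, □, R)  ⊢  □[q0]□ (head at position 1)
Step 2: δ(q0, □) = (qA, □, R)  ⊢  □□[qA]□ (head at position 2)
The machine is in qA, so it halts and accepts.

Final answer: Accept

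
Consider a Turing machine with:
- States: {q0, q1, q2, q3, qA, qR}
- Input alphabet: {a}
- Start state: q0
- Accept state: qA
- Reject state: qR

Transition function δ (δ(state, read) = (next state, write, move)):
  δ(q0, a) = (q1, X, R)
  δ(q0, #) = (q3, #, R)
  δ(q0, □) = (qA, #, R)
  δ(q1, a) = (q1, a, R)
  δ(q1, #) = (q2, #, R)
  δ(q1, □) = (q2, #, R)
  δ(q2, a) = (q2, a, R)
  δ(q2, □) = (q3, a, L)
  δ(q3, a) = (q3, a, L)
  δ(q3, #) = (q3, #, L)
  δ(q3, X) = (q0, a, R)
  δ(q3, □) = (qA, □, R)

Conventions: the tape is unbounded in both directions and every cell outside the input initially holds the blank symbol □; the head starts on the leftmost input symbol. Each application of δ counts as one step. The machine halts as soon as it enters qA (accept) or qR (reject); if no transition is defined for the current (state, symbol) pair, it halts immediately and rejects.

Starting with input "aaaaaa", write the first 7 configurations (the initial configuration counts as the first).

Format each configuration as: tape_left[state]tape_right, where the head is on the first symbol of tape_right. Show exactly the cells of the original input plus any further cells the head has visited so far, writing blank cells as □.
Step 0: [q0]aaaaaa (head at position 0)
Step 1: δ(q0, a) = (q1, X, R)  ⊢  X[q1]aaaaa (head at position 1)
Step 2: δ(q1, a) = (q1, a, R)  ⊢  Xa[q1]aaaa (head at position 2)
Step 3: δ(q1, a) = (q1, a, R)  ⊢  Xaa[q1]aaa (head at position 3)
Step 4: δ(q1, a) = (q1, a, R)  ⊢  Xaaa[q1]aa (head at position 4)
Step 5: δ(q1, a) = (q1, a, R)  ⊢  Xaaaa[q1]a (head at position 5)
Step 6: δ(q1, a) = (q1, a, R)  ⊢  Xaaaaa[q1]□ (head at position 6)

Final answer: [q0]aaaaaa ⊢ X[q1]aaaaa ⊢ Xa[q1]aaaa ⊢ Xaa[q1]aaa ⊢ Xaaa[q1]aa ⊢ Xaaaa[q1]a ⊢ Xaaaaa[q1]□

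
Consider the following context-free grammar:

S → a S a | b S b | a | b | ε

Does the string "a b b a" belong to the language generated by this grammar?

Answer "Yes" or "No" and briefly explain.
A derivation exists: S ⇒ a S a ⇒ a b S b a ⇒ a b b a (using S → a S a, S → b S b, then S → ε).

Final answer: Yes - a valid derivation exists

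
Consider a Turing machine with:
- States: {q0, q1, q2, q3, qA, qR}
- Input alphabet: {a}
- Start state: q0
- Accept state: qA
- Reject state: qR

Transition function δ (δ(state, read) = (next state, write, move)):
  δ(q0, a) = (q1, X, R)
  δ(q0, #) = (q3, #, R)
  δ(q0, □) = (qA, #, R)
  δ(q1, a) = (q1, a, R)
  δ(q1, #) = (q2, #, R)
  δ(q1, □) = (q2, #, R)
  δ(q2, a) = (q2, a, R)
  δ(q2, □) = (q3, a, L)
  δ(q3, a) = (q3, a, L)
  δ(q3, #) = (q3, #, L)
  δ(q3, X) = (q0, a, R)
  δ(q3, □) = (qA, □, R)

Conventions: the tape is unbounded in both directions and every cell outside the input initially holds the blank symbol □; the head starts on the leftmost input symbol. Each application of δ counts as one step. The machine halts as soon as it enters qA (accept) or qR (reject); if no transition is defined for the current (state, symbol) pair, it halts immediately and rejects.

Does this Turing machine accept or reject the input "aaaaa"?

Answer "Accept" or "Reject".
Trace (configuration after each step, as tape_left[state]tape_right with head position):
Step 0: [q0]aaaaa (head at position 0)
Step 1: X[q1]aaaa (head 1)
Step 2: Xa[q1]aaa (head 2)
Step 3: Xaa[q1]aa (head 3)
Step 4: Xaaa[q1]a (head 4)
Step 5: Xaaaa[q1]□ (head 5)
Step 6: Xaaaa#[q2]□ (head 6)
Step 7: Xaaaa[q3]#a (head 5)
Step 8: Xaaa[q3]a#a (head 4)
Step 9: Xaa[q3]aa#a (head 3)
Step 10: Xa[q3]aaa#a (head 2)
Step 11: X[q3]aaaa#a (head 1)
Step 12: [q3]Xaaaa#a (head 0)
Step 13: a[q0]aaaa#a (head 1)
Step 14: aX[q1]aaa#a (head 2)
Step 15: aXa[q1]aa#a (head 3)
Step 16: aXaa[q1]a#a (head 4)
Step 17: aXaaa[q1]#a (head 5)
Step 18: aXaaa#[q2]a (head 6)
Step 19: aXaaa#a[q2]□ (head 7)
Step 20: aXaaa#[q3]aa (head 6)
Step 21: aXaaa[q3]#aa (head 5)
Step 22: aXaa[q3]a#aa (head 4)
Step 23: aXa[q3]aa#aa (head 3)
Step 24: aX[q3]aaa#aa (head 2)
Step 25: a[q3]Xaaa#aa (head 1)
Step 26: aa[q0]aaa#aa (head 2)
Step 27: aaX[q1]aa#aa (head 3)
Step 28: aaXa[q1]a#aa (head 4)
Step 29: aaXaa[q1]#aa (head 5)
Step 30: aaXaa#[q2]aa (head 6)
Step 31: aaXaa#a[q2]a (head 7)
Step 32: aaXaa#aa[q2]□ (head 8)
Step 33: aaXaa#a[q3]aa (head 7)
Step 34: aaXaa#[q3]aaa (head 6)
Step 35: aaXaa[q3]#aaa (head 5)
Step 36: aaXa[q3]a#aaa (head 4)
Step 37: aaX[q3]aa#aaa (head 3)
Step 38: aa[q3]Xaa#aaa (head 2)
Step 39: aaa[q0]aa#aaa (head 3)
Step 40: aaaX[q1]a#aaa (head 4)
Step 41: aaaXa[q1]#aaa (head 5)
Step 42: aaaXa#[q2]aaa (head 6)
Step 43: aaaXa#a[q2]aa (head 7)
Step 44: aaaXa#aa[q2]a (head 8)
Step 45: aaaXa#aaa[q2]□ (head 9)
Step 46: aaaXa#aa[q3]aa (head 8)
Step 47: aaaXa#a[q3]aaa (head 7)
Step 48: aaaXa#[q3]aaaa (head 6)
Step 49: aaaXa[q3]#aaaa (head 5)
Step 50: aaaX[q3]a#aaaa (head 4)
Step 51: aaa[q3]Xa#aaaa (head 3)
Step 52: aaaa[q0]a#aaaa (head 4)
Step 53: aaaaX[q1]#aaaa (head 5)
Step 54: aaaaX#[q2]aaaa (head 6)
Step 55: aaaaX#a[q2]aaa (head 7)
Step 56: aaaaX#aa[q2]aa (head 8)
Step 57: aaaaX#aaa[q2]a (head 9)
Step 58: aaaaX#aaaa[q2]□ (head 10)
Step 59: aaaaX#aaa[q3]aa (head 9)
Step 60: aaaaX#aa[q3]aaa (head 8)
Step 61: aaaaX#a[q3]aaaa (head 7)
Step 62: aaaaX#[q3]aaaaa (head 6)
Step 63: aaaaX[q3]#aaaaa (head 5)
Step 64: aaaa[q3]X#aaaaa (head 4)
Step 65: aaaaa[q0]#aaaaa (head 5)
Step 66: aaaaa#[q3]aaaaa (head 6)
Step 67: aaaaa[q3]#aaaaa (head 5)
Step 68: aaaa[q3]a#aaaaa (head 4)
Step 69: aaa[q3]aa#aaaaa (head 3)
Step 70: aa[q3]aaa#aaaaa (head 2)
Step 71: a[q3]aaaa#aaaaa (head 1)
Step 72: [q3]aaaaa#aaaaa (head 0)
Step 73: [q3]□aaaaa#aaaaa (head -1)
Step 74: □[qA]aaaaa#aaaaa (head 0)
The machine is in qA, so it halts and accepts.

Final answer: Accept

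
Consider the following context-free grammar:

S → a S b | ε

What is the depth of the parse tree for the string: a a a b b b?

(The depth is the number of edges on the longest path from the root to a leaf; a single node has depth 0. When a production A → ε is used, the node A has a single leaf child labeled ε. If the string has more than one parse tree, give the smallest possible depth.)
The only parse tree applies S → a S b 3 times (once per matching a…b pair) and then S → ε.
The S nodes sit at depths 0, 1, …, 3; the innermost S (depth 3) has the single child ε at depth 4.
The terminal leaves a, b are at depths 1..3, so the longest root-to-leaf path is S → S → … → S → ε with 4 edges.
Depth = 4.

Final answer: 4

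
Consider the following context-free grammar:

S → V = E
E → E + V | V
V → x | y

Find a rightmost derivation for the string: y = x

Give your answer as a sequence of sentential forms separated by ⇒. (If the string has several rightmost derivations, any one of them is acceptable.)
Start with S.
Step 1: the rightmost non-terminal is S; apply S → V = E:  V = E
Step 2: the rightmost non-terminal is E; apply E → V:  V = V
Step 3: the rightmost non-terminal is V; apply V → x:  V = x
Step 4: the rightmost non-terminal is V; apply V → y:  y = x

Final answer: S ⇒ V = E ⇒ V = V ⇒ V = x ⇒ y = x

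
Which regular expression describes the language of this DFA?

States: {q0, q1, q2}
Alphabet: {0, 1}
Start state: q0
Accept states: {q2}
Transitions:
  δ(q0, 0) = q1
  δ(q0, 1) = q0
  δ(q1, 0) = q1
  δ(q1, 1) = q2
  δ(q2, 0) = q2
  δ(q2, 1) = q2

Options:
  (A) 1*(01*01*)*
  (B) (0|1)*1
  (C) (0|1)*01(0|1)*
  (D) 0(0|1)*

Testing sample strings against the DFA:
  '11001' -> accepted
  '11001' -> accepted
  '110' -> rejected
  '011' -> accepted
Checking each option for a counterexample:
  (A) 1*(01*01*)*: ε is rejected by the DFA but matches the regex → eliminated
  (B) (0|1)*1: '1' is rejected by the DFA but matches the regex → eliminated
  (C) (0|1)*01(0|1)*: agrees with the DFA on all strings of length ≤ 4
  (D) 0(0|1)*: '0' is rejected by the DFA but matches the regex → eliminated
Only (C) (0|1)*01(0|1)* is consistent with the DFA.

Final answer: (C) (0|1)*01(0|1)*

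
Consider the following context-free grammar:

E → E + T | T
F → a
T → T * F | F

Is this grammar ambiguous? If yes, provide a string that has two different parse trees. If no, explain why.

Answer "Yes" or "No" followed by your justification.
This is the standard stratified expression grammar: '+' is introduced only by the left-recursive rule E → E + T and '*' only by the left-recursive rule T → T * F, with F → a. For any string, the last '+' must be the one produced at the root E (everything after it is a T containing no '+'), and likewise within each T the last '*' is produced at its root. This fixes the parse tree uniquely (left-associative, '*' binding tighter than '+'), so every string has exactly one parse tree.

Final answer: No - the grammar is unambiguous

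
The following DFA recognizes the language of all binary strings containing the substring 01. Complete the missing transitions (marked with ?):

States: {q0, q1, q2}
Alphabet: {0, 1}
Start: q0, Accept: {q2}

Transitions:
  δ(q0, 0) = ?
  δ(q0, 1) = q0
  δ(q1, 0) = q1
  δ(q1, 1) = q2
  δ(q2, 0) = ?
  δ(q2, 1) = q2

What each state remembers (consistent with the given transitions and accept states):
  q0: 01 not seen yet and the last symbol was not 0
  q1: 01 not seen yet and the last symbol was 0
  q2: the substring 01 has already been seen
Filling in the missing entries:
  δ(q0, 0): in q0 (01 not seen yet and the last symbol was not 0), after reading 0 we have: 01 not seen yet and the last symbol was 0 → q1
  δ(q2, 0): in q2 (the substring 01 has already been seen), after reading 0 we have: the substring 01 has already been seen → q2

Final answer: δ(q0, 0) = q1; δ(q2, 0) = q2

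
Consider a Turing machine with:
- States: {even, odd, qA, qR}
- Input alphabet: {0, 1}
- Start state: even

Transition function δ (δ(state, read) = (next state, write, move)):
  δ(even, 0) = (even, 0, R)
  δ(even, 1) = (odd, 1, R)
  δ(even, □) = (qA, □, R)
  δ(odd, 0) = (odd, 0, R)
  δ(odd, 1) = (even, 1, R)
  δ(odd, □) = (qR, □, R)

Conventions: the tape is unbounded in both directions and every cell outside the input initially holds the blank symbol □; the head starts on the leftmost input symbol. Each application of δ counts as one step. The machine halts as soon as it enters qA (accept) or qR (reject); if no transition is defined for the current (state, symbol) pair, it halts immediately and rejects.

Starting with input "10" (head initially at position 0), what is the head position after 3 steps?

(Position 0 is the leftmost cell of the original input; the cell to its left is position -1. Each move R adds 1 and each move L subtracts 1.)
Step 0: [even]10 (head at position 0)
Step 1: δ(even, 1) = (odd, 1, R)  ⊢  1[odd]0 (head at position 1)
Step 2: δ(odd, 0) = (odd, 0, R)  ⊢  10[odd]□ (head at position 2)
Step 3: δ(odd, □) = (qR, □, R)  ⊢  10□[qR]□ (head at position 3)
Head position after 3 steps: 3

Final answer: Position 3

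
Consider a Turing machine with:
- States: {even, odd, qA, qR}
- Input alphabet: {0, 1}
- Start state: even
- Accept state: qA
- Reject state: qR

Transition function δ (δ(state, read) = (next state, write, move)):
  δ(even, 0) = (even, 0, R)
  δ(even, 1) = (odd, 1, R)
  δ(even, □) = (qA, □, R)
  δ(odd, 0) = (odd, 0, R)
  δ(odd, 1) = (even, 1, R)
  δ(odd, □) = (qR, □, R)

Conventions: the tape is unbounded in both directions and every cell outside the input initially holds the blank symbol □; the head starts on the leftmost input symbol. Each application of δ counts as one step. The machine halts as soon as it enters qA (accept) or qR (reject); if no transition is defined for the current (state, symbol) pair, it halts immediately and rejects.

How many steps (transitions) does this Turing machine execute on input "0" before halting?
Step 0: [even]0 (head at position 0)
Step 1: δ(even, 0) = (even, 0, R)  ⊢  0[even]□ (head at position 1)
Step 2: δ(even, □) = (qA, □, R)  ⊢  0□[qA]□ (head at position 2)
The machine is in qA, so it halts and accepts.
Number of transitions executed: 2.

Final answer: 2 steps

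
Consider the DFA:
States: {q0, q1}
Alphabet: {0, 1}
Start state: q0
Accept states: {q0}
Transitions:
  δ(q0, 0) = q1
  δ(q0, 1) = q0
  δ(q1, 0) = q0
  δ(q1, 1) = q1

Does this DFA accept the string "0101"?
Processing string "0101":
  q0 --0--> q1
  q1 --1--> q1
  q1 --0--> q0
  q0 --1--> q0
Final state: q0
Accept states: {q0}
q0 is an accept state, so the string is accepted.

Final answer: Yes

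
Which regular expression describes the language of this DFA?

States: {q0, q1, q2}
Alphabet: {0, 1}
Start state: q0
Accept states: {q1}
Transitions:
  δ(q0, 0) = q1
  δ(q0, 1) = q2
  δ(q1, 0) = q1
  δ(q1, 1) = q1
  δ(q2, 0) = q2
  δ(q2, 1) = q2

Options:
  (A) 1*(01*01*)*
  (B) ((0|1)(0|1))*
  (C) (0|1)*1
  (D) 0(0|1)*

Testing sample strings against the DFA:
  '1011' -> rejected
  '01100' -> accepted
  '10' -> rejected
  '00' -> accepted
Checking each option for a counterexample:
  (A) 1*(01*01*)*: ε is rejected by the DFA but matches the regex → eliminated
  (B) ((0|1)(0|1))*: ε is rejected by the DFA but matches the regex → eliminated
  (C) (0|1)*1: '0' is accepted by the DFA but does not match the regex → eliminated
  (D) 0(0|1)*: agrees with the DFA on all strings of length ≤ 4
Only (D) 0(0|1)* is consistent with the DFA.

Final answer: (D) 0(0|1)*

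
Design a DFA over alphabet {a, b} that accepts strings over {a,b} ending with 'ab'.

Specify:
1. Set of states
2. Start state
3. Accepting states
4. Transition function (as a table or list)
One valid DFA (any DFA recognizing the same language is acceptable):
States: {q0, q1, q2}
Start: q0
Accepting: {q2}
Transitions (accepting states marked with *):
State | a | b | Accepting
-------------------------
q0    | q1 | q0 |  
q1    | q1 | q2 |  
q2    | q1 | q0 | *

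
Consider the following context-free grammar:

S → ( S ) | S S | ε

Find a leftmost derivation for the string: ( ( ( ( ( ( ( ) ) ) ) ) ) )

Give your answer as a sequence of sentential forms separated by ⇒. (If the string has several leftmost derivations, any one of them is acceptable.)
Start with S.
Step 1: the leftmost non-terminal is S; apply S → ( S ):  ( S )
Step 2: the leftmost non-terminal is S; apply S → ( S ):  ( ( S ) )
Step 3: the leftmost non-terminal is S; apply S → ( S ):  ( ( ( S ) ) )
Step 4: the leftmost non-terminal is S; apply S → ( S ):  ( ( ( ( S ) ) ) )
Step 5: the leftmost non-terminal is S; apply S → ( S ):  ( ( ( ( ( S ) ) ) ) )
Step 6: the leftmost non-terminal is S; apply S → ( S ):  ( ( ( ( ( ( S ) ) ) ) ) )
Step 7: the leftmost non-terminal is S; apply S → ( S ):  ( ( ( ( ( ( ( S ) ) ) ) ) ) )
Step 8: the leftmost non-terminal is S; apply S → ε:  ( ( ( ( ( ( ( ) ) ) ) ) ) )

Final answer: S ⇒ ( S ) ⇒ ( ( S ) ) ⇒ ( ( ( S ) ) ) ⇒ ( ( ( ( S ) ) ) ) ⇒ ( ( ( ( ( S ) ) ) ) ) ⇒ ( ( ( ( ( ( S ) ) ) ) ) ) ⇒ ( ( ( ( ( ( ( S ) ) ) ) ) ) ) ⇒ ( ( ( ( ( ( ( ) ) ) ) ) ) )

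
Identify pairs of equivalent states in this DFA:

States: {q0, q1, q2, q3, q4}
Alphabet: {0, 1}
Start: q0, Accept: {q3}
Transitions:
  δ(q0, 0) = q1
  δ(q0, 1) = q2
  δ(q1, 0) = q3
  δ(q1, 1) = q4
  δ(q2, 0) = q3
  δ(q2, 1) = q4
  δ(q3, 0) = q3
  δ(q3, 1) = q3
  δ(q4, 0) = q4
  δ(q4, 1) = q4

Using the table-filling algorithm:
Round 0 – mark pairs where exactly one state is accepting: (q0,q3), (q1,q3), (q2,q3), (q3,q4)
Round 1 – newly marked: (q0,q1) [on 0: q1 vs q3, already marked]; (q0,q2) [on 0: q1 vs q3, already marked]; (q1,q4) [on 0: q3 vs q4, already marked]; (q2,q4) [on 0: q3 vs q4, already marked]
Round 2 – newly marked: (q0,q4) [on 0: q1 vs q4, already marked]
No further pairs can be marked.
(q1, q2) unmarked: δ(q1,0)=q3, δ(q2,0)=q3; δ(q1,1)=q4, δ(q2,1)=q4 → equivalent
Equivalent pairs: (q1, q2)

Final answer: Equivalent pairs: (q1, q2)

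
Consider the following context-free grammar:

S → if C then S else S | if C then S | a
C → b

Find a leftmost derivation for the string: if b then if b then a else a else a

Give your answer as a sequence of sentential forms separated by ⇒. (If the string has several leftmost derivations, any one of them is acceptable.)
Start with S.
Step 1: the leftmost non-terminal is S; apply S → if C then S else S:  if C then S else S
Step 2: the leftmost non-terminal is C; apply C → b:  if b then S else S
Step 3: the leftmost non-terminal is S; apply S → if C then S else S:  if b then if C then S else S else S
Step 4: the leftmost non-terminal is C; apply C → b:  if b then if b then S else S else S
Step 5: the leftmost non-terminal is S; apply S → a:  if b then if b then a else S else S
Step 6: the leftmost non-terminal is S; apply S → a:  if b then if b then a else a else S
Step 7: the leftmost non-terminal is S; apply S → a:  if b then if b then a else a else a

Final answer: S ⇒ if C then S else S ⇒ if b then S else S ⇒ if b then if C then S else S else S ⇒ if b then if b then S else S else S ⇒ if b then if b then a else S else S ⇒ if b then if b then a else a else S ⇒ if b then if b then a else a else a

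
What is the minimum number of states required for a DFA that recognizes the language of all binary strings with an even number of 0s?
Language: binary strings with an even number of 0s
Lower bound (Myhill–Nerode): the prefixes ε, 0 are pairwise distinguishable:
  ε vs 0: suffix ε distinguishes them (ε has zero 0s (accepted), 0 has one 0 (rejected))
So any DFA needs at least 2 states.
Upper bound: a DFA with 2 states exists (one state per class above).
Minimum states: 2

Final answer: 2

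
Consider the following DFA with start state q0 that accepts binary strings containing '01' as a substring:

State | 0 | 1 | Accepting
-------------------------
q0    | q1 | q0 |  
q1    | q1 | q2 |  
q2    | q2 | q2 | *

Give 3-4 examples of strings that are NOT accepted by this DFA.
Any strings that end in a non-accepting state work; for example:
"0": q0 → q1; q1 is not accepting → rejected
"1": q0 → q0; q0 is not accepting → rejected
"00": q0 → q1 → q1; q1 is not accepting → rejected
"110": q0 → q0 → q0 → q1; q1 is not accepting → rejected

Final answer: "0", "1", "00", "110"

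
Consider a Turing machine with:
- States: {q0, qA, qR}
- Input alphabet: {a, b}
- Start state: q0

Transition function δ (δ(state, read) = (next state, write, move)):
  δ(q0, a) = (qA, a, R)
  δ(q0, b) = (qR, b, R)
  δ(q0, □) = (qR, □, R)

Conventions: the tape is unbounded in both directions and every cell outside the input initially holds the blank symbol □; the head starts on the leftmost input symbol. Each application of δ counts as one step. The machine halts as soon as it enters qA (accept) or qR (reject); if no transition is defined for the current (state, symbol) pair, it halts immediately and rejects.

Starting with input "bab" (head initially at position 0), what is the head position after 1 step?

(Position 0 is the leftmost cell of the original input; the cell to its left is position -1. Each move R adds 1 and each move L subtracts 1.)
Step 0: [q0]bab (head at position 0)
Step 1: δ(q0, b) = (qR, b, R)  ⊢  b[qR]ab (head at position 1)
Head position after 1 step: 1

Final answer: Position 1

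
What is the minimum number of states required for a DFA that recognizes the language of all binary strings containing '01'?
Language: binary strings containing '01'
Lower bound (Myhill–Nerode): the prefixes ε, 0, 01 are pairwise distinguishable:
  ε vs 01: suffix ε distinguishes them (ε is rejected, 01 is accepted)
  0 vs 01: suffix ε distinguishes them (0 is rejected, 01 is accepted)
  ε vs 0: suffix 1 distinguishes them (ε·1 = 1 is rejected, 0·1 = 01 is accepted)
So any DFA needs at least 3 states.
Upper bound: a DFA with 3 states exists (one state per class above: 'no progress', 'last symbol 0', and 'seen 01' (accepting sink)).
Minimum states: 3

Final answer: 3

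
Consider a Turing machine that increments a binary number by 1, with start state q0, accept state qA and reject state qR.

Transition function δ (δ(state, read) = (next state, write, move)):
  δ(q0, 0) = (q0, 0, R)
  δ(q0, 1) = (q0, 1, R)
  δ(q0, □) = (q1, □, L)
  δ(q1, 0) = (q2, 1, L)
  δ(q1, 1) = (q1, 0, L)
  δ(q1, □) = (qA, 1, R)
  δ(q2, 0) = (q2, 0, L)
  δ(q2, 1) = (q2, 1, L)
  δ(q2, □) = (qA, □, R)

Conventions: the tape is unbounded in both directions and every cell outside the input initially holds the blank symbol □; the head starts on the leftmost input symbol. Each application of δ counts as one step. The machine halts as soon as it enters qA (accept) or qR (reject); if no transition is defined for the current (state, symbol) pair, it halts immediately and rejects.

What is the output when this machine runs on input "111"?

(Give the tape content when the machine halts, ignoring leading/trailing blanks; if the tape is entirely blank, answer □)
Step 0: [q0]111 (head at position 0)
Step 1: δ(q0, 1) = (q0, 1, R)  ⊢  1[q0]11 (head at position 1)
Step 2: δ(q0, 1) = (q0, 1, R)  ⊢  11[q0]1 (head at position 2)
Step 3: δ(q0, 1) = (q0, 1, R)  ⊢  111[q0]□ (head at position 3)
Step 4: δ(q0, □) = (q1, □, L)  ⊢  11[q1]1□ (head at position 2)
Step 5: δ(q1, 1) = (q1, 0, L)  ⊢  1[q1]10□ (head at position 1)
Step 6: δ(q1, 1) = (q1, 0, L)  ⊢  [q1]100□ (head at position 0)
Step 7: δ(q1, 1) = (q1, 0, L)  ⊢  [q1]□000□ (head at position -1)
Step 8: δ(q1, □) = (qA, 1, R)  ⊢  1[qA]000□ (head at position 0)
The machine is in qA, so it halts and accepts.
Tape content when halted (ignoring surrounding blanks): 1000

Final answer: Output: 1000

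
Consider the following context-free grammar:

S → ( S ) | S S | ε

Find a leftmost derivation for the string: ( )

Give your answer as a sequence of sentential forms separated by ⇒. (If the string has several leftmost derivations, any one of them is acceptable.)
Start with S.
Step 1: the leftmost non-terminal is S; apply S → ( S ):  ( S )
Step 2: the leftmost non-terminal is S; apply S → ε:  ( )

Final answer: S ⇒ ( S ) ⇒ ( )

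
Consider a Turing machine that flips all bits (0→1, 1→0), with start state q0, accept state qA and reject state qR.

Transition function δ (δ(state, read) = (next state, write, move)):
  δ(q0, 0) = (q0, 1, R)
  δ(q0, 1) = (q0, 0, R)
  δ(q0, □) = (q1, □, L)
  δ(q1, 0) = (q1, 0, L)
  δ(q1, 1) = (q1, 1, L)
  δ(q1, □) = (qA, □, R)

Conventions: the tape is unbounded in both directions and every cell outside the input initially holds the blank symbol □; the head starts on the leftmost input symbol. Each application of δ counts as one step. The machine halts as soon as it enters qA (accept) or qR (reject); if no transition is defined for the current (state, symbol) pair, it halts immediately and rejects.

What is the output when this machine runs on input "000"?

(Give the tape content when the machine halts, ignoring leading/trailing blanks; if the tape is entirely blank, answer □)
Step 0: [q0]000 (head at position 0)
Step 1: δ(q0, 0) = (q0, 1, R)  ⊢  1[q0]00 (head at position 1)
Step 2: δ(q0, 0) = (q0, 1, R)  ⊢  11[q0]0 (head at position 2)
Step 3: δ(q0, 0) = (q0, 1, R)  ⊢  111[q0]□ (head at position 3)
Step 4: δ(q0, □) = (q1, □, L)  ⊢  11[q1]1□ (head at position 2)
Step 5: δ(q1, 1) = (q1, 1, L)  ⊢  1[q1]11□ (head at position 1)
Step 6: δ(q1, 1) = (q1, 1, L)  ⊢  [q1]111□ (head at position 0)
Step 7: δ(q1, 1) = (q1, 1, L)  ⊢  [q1]□111□ (head at position -1)
Step 8: δ(q1, □) = (qA, □, R)  ⊢  □[qA]111□ (head at position 0)
The machine is in qA, so it halts and accepts.
Tape content when halted (ignoring surrounding blanks): 111

Final answer: Output: 111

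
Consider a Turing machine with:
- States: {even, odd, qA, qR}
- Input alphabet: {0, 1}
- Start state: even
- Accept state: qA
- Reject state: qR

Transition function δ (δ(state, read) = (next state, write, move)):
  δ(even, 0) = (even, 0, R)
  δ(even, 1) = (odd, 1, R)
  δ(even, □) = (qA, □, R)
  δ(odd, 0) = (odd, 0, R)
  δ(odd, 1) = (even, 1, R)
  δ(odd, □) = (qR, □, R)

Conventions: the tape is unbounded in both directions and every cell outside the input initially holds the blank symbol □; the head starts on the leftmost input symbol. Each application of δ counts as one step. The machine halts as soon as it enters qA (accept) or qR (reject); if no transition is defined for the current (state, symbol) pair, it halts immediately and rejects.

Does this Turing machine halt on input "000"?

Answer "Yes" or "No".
Step 0: [even]000 (head at position 0)
Step 1: δ(even, 0) = (even, 0, R)  ⊢  0[even]00 (head at position 1)
Step 2: δ(even, 0) = (even, 0, R)  ⊢  00[even]0 (head at position 2)
Step 3: δ(even, 0) = (even, 0, R)  ⊢  000[even]□ (head at position 3)
Step 4: δ(even, □) = (qA, □, R)  ⊢  000□[qA]□ (head at position 4)
The machine is in qA, so it halts and accepts.
It halts after 4 steps.

Final answer: Yes - halts after 4 steps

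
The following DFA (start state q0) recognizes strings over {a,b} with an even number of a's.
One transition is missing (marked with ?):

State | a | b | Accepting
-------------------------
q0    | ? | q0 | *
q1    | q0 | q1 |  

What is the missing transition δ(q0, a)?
q1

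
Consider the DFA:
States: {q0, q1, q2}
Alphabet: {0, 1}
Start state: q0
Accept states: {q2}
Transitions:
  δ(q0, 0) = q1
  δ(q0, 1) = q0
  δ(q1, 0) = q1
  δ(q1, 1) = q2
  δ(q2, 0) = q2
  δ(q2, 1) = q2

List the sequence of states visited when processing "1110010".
Starting at q0
Read '1': q0 -> q0
Read '1': q0 -> q0
Read '1': q0 -> q0
Read '0': q0 -> q1
Read '0': q1 -> q1
Read '1': q1 -> q2
Read '0': q2 -> q2

Final answer: q0 -> q0 -> q0 -> q0 -> q1 -> q1 -> q2 -> q2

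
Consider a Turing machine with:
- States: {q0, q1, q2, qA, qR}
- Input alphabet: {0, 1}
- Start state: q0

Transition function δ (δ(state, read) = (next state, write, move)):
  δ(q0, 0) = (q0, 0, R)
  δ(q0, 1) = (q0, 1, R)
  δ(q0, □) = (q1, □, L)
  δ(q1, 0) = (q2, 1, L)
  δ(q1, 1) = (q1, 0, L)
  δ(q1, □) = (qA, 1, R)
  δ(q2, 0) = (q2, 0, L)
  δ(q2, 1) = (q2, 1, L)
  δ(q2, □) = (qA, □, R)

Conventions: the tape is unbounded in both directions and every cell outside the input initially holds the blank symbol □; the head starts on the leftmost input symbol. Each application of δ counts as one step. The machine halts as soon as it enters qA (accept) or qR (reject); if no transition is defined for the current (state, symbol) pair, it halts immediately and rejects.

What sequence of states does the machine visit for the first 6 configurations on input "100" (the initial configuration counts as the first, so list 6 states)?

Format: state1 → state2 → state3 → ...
Step 0: [q0]100 (head at position 0)
Step 1: δ(q0, 1) = (q0, 1, R)  ⊢  1[q0]00 (head at position 1)
Step 2: δ(q0, 0) = (q0, 0, R)  ⊢  10[q0]0 (head at position 2)
Step 3: δ(q0, 0) = (q0, 0, R)  ⊢  100[q0]□ (head at position 3)
Step 4: δ(q0, □) = (q1, □, L)  ⊢  10[q1]0□ (head at position 2)
Step 5: δ(q1, 0) = (q2, 1, L)  ⊢  1[q2]01□ (head at position 1)
Reading off the states of these 6 configurations: q0 → q0 → q0 → q0 → q1 → q2

Final answer: q0 → q0 → q0 → q0 → q1 → q2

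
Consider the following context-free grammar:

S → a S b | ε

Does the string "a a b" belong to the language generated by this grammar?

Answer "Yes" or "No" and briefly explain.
Every derivation applies S → a S b some number n of times and then S → ε, producing a^n b^n with equally many a's and b's. The string a a b has two a's but only one b, so it cannot be derived.

Final answer: No - no valid derivation exists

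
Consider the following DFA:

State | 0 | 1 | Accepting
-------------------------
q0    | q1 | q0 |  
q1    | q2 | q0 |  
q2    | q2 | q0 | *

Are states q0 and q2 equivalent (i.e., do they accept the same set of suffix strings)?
Try the suffix ε (the empty string).
From q0: q0 — not accepting.
From q2: q2 — accepting.
The two states disagree on this suffix, so they are not equivalent.

Final answer: No. Distinguishing string: ε (the empty string) - accepted from q2 but not from q0.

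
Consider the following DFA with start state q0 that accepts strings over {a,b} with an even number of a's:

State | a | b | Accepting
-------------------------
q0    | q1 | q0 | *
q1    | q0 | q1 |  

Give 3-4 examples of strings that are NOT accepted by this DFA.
Any strings that end in a non-accepting state work; for example:
"bba": q0 → q0 → q0 → q1; q1 is not accepting → rejected
"aaba": q0 → q1 → q0 → q0 → q1; q1 is not accepting → rejected
"baaa": q0 → q0 → q1 → q0 → q1; q1 is not accepting → rejected
"bbba": q0 → q0 → q0 → q0 → q1; q1 is not accepting → rejected

Final answer: "bba", "aaba", "baaa", "bbba"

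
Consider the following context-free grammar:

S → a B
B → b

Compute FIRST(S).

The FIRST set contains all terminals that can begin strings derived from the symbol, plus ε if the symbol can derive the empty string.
S has the single production S → a B, whose right-hand side begins with the terminal a. So FIRST(S) = {a}.

Final answer: {a}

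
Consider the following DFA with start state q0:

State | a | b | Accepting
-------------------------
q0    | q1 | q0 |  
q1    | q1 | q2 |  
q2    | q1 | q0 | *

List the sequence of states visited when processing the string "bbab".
q0 → q0 → q0 → q1 → q2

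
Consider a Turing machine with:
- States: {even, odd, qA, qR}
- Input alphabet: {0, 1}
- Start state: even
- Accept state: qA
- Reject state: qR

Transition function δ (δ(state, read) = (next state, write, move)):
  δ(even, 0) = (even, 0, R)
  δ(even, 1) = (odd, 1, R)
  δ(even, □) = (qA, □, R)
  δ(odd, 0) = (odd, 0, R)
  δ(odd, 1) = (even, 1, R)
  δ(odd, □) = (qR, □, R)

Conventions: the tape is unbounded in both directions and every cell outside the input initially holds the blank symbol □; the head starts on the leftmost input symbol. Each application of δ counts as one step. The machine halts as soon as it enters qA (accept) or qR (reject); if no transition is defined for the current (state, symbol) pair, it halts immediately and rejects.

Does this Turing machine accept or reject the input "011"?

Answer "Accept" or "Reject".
Step 0: [even]011 (head at position 0)
Step 1: δ(even, 0) = (even, 0, R)  ⊢  0[even]11 (head at position 1)
Step 2: δ(even, 1) = (odd, 1, R)  ⊢  01[odd]1 (head at position 2)
Step 3: δ(odd, 1) = (even, 1, R)  ⊢  011[even]□ (head at position 3)
Step 4: δ(even, □) = (qA, □, R)  ⊢  011□[qA]□ (head at position 4)
The machine is in qA, so it halts and accepts.

Final answer: Accept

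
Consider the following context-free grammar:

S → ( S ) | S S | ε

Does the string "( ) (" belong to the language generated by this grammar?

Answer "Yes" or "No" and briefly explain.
Each production adds parentheses only in matched pairs (S → ( S )) or none at all, so every derived string has equally many '(' and ')'. The string ( ) ( has two '(' and one ')', so it cannot be derived.

Final answer: No - no valid derivation exists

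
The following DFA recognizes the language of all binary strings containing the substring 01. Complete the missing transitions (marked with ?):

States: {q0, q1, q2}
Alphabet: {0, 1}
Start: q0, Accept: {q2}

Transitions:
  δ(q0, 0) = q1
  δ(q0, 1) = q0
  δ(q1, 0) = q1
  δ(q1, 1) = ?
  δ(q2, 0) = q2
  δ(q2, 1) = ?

What each state remembers (consistent with the given transitions and accept states):
  q0: 01 not seen yet and the last symbol was not 0
  q1: 01 not seen yet and the last symbol was 0
  q2: the substring 01 has already been seen
Filling in the missing entries:
  δ(q1, 1): in q1 (01 not seen yet and the last symbol was 0), after reading 1 we have: the substring 01 has already been seen → q2
  δ(q2, 1): in q2 (the substring 01 has already been seen), after reading 1 we have: the substring 01 has already been seen → q2

Final answer: δ(q1, 1) = q2; δ(q2, 1) = q2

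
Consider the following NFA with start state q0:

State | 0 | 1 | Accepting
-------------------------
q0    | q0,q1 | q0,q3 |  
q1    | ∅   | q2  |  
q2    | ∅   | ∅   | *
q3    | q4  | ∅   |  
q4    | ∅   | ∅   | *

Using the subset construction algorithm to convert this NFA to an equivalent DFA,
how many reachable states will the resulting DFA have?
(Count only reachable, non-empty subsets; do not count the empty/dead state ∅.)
Start subset: {q0}
{q0}: on 0 → {q0, q1}, on 1 → {q0, q3}
{q0, q1}: on 0 → {q0, q1}, on 1 → {q0, q2, q3}
{q0, q3}: on 0 → {q0, q1, q4}, on 1 → {q0, q3}
{q0, q2, q3}: on 0 → {q0, q1, q4}, on 1 → {q0, q3}
{q0, q1, q4}: on 0 → {q0, q1}, on 1 → {q0, q2, q3}
Reachable non-empty subsets: {q0}, {q0, q1}, {q0, q3}, {q0, q2, q3}, {q0, q1, q4} — 5 in total.

Final answer: 5 states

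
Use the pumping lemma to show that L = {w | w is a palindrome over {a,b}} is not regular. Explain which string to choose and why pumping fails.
Language: L = {w | w is a palindrome over {a,b}} (strings that read the same forwards and backwards)
Step 1: Assume for contradiction that L is regular, with pumping length p.
Step 2: Choose s = a^p b a^p. Then s ∈ L (it reads the same forwards and backwards) and |s| ≥ p.
Step 3: Consider any decomposition s = xyz with |xy| ≤ p and |y| > 0. Since |xy| ≤ p and the first p symbols of s are all a's, y = a^k for some k with 1 ≤ k ≤ p.
Step 4: Pumping up (i = 2): xy²z = a^(p+k) b a^p. Its reverse is a^p b a^(p+k) ≠ a^(p+k) b a^p (the single b is no longer in the middle), so xy²z is not a palindrome and xy²z ∉ L.
This contradicts the pumping lemma, so L is not regular.

Final answer: Choose s = a^p b a^p. Since |xy| ≤ p, y = a^k with k ≥ 1. Then xy²z = a^(p+k) b a^p is not a palindrome, so ∉ L.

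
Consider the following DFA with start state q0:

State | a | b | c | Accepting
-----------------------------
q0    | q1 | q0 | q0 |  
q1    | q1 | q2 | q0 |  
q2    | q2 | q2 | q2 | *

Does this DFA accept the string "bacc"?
Start in q0.
Read 'b': q0 → q0
Read 'a': q0 → q1
Read 'c': q1 → q0
Read 'c': q0 → q0
Final state q0 is not accepting, so the string is rejected.

Final answer: No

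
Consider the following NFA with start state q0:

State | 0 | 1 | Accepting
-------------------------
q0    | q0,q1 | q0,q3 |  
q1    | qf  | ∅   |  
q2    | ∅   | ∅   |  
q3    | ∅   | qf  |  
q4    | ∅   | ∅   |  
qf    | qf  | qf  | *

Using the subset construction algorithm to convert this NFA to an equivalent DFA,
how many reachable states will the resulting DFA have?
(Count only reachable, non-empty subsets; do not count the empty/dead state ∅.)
Start subset: {q0}
{q0}: on 0 → {q0, q1}, on 1 → {q0, q3}
{q0, q1}: on 0 → {q0, q1, qf}, on 1 → {q0, q3}
{q0, q3}: on 0 → {q0, q1}, on 1 → {q0, q3, qf}
{q0, q1, qf}: on 0 → {q0, q1, qf}, on 1 → {q0, q3, qf}
{q0, q3, qf}: on 0 → {q0, q1, qf}, on 1 → {q0, q3, qf}
Reachable non-empty subsets: {q0}, {q0, q1}, {q0, q3}, {q0, q1, qf}, {q0, q3, qf} — 5 in total.

Final answer: 5 states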